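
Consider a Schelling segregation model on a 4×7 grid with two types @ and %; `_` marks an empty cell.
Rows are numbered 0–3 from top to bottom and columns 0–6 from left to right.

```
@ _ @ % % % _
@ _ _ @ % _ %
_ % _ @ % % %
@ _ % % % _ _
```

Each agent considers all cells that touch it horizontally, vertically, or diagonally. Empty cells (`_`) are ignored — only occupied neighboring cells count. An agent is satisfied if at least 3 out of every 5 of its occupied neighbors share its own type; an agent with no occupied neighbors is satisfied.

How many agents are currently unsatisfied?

7

Row 0: (0,0)@ 1/1 ok · (0,2)@ 1/2 unhappy · (0,3)% 2/4 unhappy · (0,4)% 3/4 ok · (0,5)% 3/3 ok
Row 1: (1,0)@ 1/2 unhappy · (1,3)@ 2/6 unhappy · (1,4)% 5/7 ok · (1,6)% 3/3 ok
Row 2: (2,1)% 1/3 unhappy · (2,3)@ 1/6 unhappy · (2,4)% 4/6 ok · (2,5)% 5/5 ok · (2,6)% 2/2 ok
Row 3: (3,0)@ 0/1 unhappy · (3,2)% 2/3 ok · (3,3)% 3/4 ok · (3,4)% 3/4 ok
Unsatisfied: (0,2), (0,3), (1,0), (1,3), (2,1), (2,3), (3,0) — 7 in total.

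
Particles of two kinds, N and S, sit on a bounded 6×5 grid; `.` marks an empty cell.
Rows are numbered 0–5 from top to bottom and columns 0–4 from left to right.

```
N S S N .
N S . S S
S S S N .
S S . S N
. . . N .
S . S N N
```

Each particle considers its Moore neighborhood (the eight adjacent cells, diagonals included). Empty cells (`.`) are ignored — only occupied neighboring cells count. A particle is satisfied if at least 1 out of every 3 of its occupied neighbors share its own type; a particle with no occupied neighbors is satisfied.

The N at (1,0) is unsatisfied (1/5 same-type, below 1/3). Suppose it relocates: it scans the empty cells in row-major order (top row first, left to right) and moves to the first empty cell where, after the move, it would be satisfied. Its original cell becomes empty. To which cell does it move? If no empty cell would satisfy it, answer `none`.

(0,4)

Vacating (1,0). Empty cells in order:
  (0,4): 1/3 same-type → satisfied — stop here.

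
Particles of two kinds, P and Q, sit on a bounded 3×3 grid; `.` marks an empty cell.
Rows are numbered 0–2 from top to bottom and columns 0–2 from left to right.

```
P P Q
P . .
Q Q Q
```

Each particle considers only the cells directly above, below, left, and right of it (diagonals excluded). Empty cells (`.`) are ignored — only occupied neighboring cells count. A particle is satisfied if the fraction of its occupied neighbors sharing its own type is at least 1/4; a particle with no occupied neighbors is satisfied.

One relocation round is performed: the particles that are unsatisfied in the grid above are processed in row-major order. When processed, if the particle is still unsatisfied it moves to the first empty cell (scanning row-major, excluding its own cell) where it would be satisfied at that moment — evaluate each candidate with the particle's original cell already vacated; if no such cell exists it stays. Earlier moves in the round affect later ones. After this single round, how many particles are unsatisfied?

0

Initially unsatisfied (in order): (0,2).
  (0,2) → (1,1).
Resulting grid:
P P .
P Q .
Q Q Q
All satisfied now.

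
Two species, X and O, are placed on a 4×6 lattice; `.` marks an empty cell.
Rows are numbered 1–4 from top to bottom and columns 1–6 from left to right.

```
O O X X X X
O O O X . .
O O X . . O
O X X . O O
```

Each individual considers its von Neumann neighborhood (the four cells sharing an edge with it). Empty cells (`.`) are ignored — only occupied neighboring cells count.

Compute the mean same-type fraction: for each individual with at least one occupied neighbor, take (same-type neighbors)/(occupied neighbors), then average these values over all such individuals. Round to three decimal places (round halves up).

0.759

Row 1: (1,1)O 2/2 · (1,2)O 2/3 · (1,3)X 1/3 · (1,4)X 3/3 · (1,5)X 2/2 · (1,6)X 1/1
Row 2: (2,1)O 3/3 · (2,2)O 4/4 · (2,3)O 1/4 · (2,4)X 1/2
Row 3: (3,1)O 3/3 · (3,2)O 2/4 · (3,3)X 1/3 · (3,6)O 1/1
Row 4: (4,1)O 1/2 · (4,2)X 1/3 · (4,3)X 2/2 · (4,5)O 1/1 · (4,6)O 2/2
Sum over 19 individuals: 2/2 + 2/3 + 1/3 + 3/3 + 2/2 + 1/1 + 3/3 + 4/4 + 1/4 + 1/2 + 3/3 + 2/4 + 1/3 + 1/1 + 1/2 + 1/3 + 2/2 + 1/1 + 2/2 = 173/12; mean = 173/12 ÷ 19 = 173/228 = 0.758771… → 0.759.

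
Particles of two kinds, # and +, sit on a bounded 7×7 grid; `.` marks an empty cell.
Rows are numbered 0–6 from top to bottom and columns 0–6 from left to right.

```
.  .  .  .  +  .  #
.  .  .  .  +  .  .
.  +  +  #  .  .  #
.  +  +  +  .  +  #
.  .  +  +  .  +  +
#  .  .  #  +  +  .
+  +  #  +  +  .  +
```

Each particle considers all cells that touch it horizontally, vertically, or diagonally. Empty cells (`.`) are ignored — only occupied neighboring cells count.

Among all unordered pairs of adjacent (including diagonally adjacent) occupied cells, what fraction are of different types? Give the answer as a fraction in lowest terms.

17/48

Scan each occupied cell's neighbors to the right and below (and the two forward diagonals) so each pair is counted once.
From row 0: 0 unlike of 1 pairs (running 0/1).
From row 1: 1 unlike of 1 pairs (running 1/2).
From row 2: 4 unlike of 11 pairs (running 5/13).
From row 3: 3 unlike of 12 pairs (running 8/25).
From row 4: 2 unlike of 8 pairs (running 10/33).
From row 5: 5 unlike of 11 pairs (running 15/44).
From row 6: 2 unlike of 4 pairs (running 17/48).
Total adjacent occupied pairs: 48; unlike-type pairs: 17.
17/48 is already in lowest terms.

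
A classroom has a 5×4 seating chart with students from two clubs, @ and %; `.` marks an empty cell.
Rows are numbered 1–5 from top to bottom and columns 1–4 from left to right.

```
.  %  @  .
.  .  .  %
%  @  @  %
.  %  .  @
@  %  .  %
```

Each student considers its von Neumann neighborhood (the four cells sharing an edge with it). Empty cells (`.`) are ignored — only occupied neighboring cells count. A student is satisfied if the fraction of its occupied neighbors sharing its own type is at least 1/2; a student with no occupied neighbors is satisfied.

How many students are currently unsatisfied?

Row 1: (1,2)% 0/1 not · (1,3)@ 0/1 not
Row 2: (2,4)% 1/1 satisfied
Row 3: (3,1)% 0/1 not · (3,2)@ 1/3 not · (3,3)@ 1/2 satisfied · (3,4)% 1/3 not
Row 4: (4,2)% 1/2 satisfied · (4,4)@ 0/2 not
Row 5: (5,1)@ 0/1 not · (5,2)% 1/2 satisfied · (5,4)% 0/1 not
Unsatisfied: (1,2), (1,3), (3,1), (3,2), (3,4), (4,4), (5,1), (5,4) — 8 in total.

8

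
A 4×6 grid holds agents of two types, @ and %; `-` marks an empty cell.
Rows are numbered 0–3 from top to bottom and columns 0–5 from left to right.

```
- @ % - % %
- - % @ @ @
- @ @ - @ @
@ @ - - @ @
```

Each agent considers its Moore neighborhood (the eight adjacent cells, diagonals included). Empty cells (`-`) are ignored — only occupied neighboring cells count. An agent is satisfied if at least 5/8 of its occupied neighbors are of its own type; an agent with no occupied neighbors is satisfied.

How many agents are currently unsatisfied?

7

Row 0: (0,1)@ 0/2 unhappy · (0,2)% 1/3 unhappy · (0,4)% 1/4 unhappy · (0,5)% 1/3 unhappy
Row 1: (1,2)% 1/5 unhappy · (1,3)@ 3/6 unhappy · (1,4)@ 4/6 ok · (1,5)@ 3/5 unhappy
Row 2: (2,1)@ 3/4 ok · (2,2)@ 3/4 ok · (2,4)@ 6/6 ok · (2,5)@ 5/5 ok
Row 3: (3,0)@ 2/2 ok · (3,1)@ 3/3 ok · (3,4)@ 3/3 ok · (3,5)@ 3/3 ok
Unsatisfied: (0,1), (0,2), (0,4), (0,5), (1,2), (1,3), (1,5) — 7 in total.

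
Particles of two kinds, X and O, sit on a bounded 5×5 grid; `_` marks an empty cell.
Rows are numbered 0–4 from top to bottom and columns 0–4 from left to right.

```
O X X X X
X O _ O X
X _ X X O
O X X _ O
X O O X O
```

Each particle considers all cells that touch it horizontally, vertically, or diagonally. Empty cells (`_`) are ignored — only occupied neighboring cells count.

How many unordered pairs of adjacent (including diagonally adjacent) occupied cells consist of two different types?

27

Scan each occupied cell's neighbors to the right and below (and the two forward diagonals) so each pair is counted once.
Row 0: O(0,0)–X(0,1)≠ O(0,0)–X(1,0)≠ O(0,0)–O(1,1)= X(0,1)–X(0,2)= X(0,1)–O(1,1)≠ X(0,1)–X(1,0)= X(0,2)–X(0,3)= X(0,2)–O(1,3)≠ X(0,2)–O(1,1)≠ X(0,3)–X(0,4)= X(0,3)–O(1,3)≠ X(0,3)–X(1,4)= X(0,4)–X(1,4)= X(0,4)–O(1,3)≠  → 7/14 unlike.
Row 1: X(1,0)–O(1,1)≠ X(1,0)–X(2,0)= O(1,1)–X(2,2)≠ O(1,1)–X(2,0)≠ O(1,3)–X(1,4)≠ O(1,3)–X(2,3)≠ O(1,3)–O(2,4)= O(1,3)–X(2,2)≠ X(1,4)–O(2,4)≠ X(1,4)–X(2,3)=  → 7/10 unlike.
Row 2: X(2,0)–O(3,0)≠ X(2,0)–X(3,1)= X(2,2)–X(2,3)= X(2,2)–X(3,2)= X(2,2)–X(3,1)= X(2,3)–O(2,4)≠ X(2,3)–O(3,4)≠ X(2,3)–X(3,2)= O(2,4)–O(3,4)=  → 3/9 unlike.
Row 3: O(3,0)–X(3,1)≠ O(3,0)–X(4,0)≠ O(3,0)–O(4,1)= X(3,1)–X(3,2)= X(3,1)–O(4,1)≠ X(3,1)–O(4,2)≠ X(3,1)–X(4,0)= X(3,2)–O(4,2)≠ X(3,2)–X(4,3)= X(3,2)–O(4,1)≠ O(3,4)–O(4,4)= O(3,4)–X(4,3)≠  → 7/12 unlike.
Row 4: X(4,0)–O(4,1)≠ O(4,1)–O(4,2)= O(4,2)–X(4,3)≠ X(4,3)–O(4,4)≠  → 3/4 unlike.
Total adjacent occupied pairs: 49; unlike-type pairs: 27.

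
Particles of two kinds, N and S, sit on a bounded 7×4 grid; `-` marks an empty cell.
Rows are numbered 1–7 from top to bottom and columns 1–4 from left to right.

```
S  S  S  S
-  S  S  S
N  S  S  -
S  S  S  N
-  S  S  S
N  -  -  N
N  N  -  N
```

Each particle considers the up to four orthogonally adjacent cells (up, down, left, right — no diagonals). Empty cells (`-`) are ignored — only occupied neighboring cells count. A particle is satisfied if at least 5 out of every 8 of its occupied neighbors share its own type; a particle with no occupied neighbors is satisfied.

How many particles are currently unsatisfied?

5

(1,1)S 1/1 satisfied
(1,2)S 3/3 satisfied
(1,3)S 3/3 satisfied
(1,4)S 2/2 satisfied
(2,2)S 3/3 satisfied
(2,3)S 4/4 satisfied
(2,4)S 2/2 satisfied
(3,1)N 0/2 not
(3,2)S 3/4 satisfied
(3,3)S 3/3 satisfied
(4,1)S 1/2 not
(4,2)S 4/4 satisfied
(4,3)S 3/4 satisfied
(4,4)N 0/2 not
(5,2)S 2/2 satisfied
(5,3)S 3/3 satisfied
(5,4)S 1/3 not
(6,1)N 1/1 satisfied
(6,4)N 1/2 not
(7,1)N 2/2 satisfied
(7,2)N 1/1 satisfied
(7,4)N 1/1 satisfied
Unsatisfied: (3,1), (4,1), (4,4), (5,4), (6,4) — 5 in total.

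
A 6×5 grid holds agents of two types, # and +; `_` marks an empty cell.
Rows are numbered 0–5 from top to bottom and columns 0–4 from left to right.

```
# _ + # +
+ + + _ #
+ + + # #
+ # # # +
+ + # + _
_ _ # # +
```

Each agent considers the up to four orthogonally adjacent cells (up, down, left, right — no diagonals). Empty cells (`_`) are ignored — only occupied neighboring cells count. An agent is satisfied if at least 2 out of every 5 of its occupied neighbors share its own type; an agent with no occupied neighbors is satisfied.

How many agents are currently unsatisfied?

Row 0: (0,0)# 0/1 not · (0,2)+ 1/2 satisfied · (0,3)# 0/2 not · (0,4)+ 0/2 not
Row 1: (1,0)+ 2/3 satisfied · (1,1)+ 3/3 satisfied · (1,2)+ 3/3 satisfied · (1,4)# 1/2 satisfied
Row 2: (2,0)+ 3/3 satisfied · (2,1)+ 3/4 satisfied · (2,2)+ 2/4 satisfied · (2,3)# 2/3 satisfied · (2,4)# 2/3 satisfied
Row 3: (3,0)+ 2/3 satisfied · (3,1)# 1/4 not · (3,2)# 3/4 satisfied · (3,3)# 2/4 satisfied · (3,4)+ 0/2 not
Row 4: (4,0)+ 2/2 satisfied · (4,1)+ 1/3 not · (4,2)# 2/4 satisfied · (4,3)+ 0/3 not
Row 5: (5,2)# 2/2 satisfied · (5,3)# 1/3 not · (5,4)+ 0/1 not
Unsatisfied: (0,0), (0,3), (0,4), (3,1), (3,4), (4,1), (4,3), (5,3), (5,4) — 9 in total.

9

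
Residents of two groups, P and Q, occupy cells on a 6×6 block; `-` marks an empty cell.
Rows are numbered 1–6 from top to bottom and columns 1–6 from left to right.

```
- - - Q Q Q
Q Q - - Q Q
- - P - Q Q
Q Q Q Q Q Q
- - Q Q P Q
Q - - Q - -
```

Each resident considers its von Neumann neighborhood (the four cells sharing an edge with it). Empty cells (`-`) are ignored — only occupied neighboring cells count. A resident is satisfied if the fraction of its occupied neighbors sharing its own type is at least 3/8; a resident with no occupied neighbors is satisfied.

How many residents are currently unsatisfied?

(1,4)Q 1/1 ok
(1,5)Q 3/3 ok
(1,6)Q 2/2 ok
(2,1)Q 1/1 ok
(2,2)Q 1/1 ok
(2,5)Q 3/3 ok
(2,6)Q 3/3 ok
(3,3)P 0/1 unhappy
(3,5)Q 3/3 ok
(3,6)Q 3/3 ok
(4,1)Q 1/1 ok
(4,2)Q 2/2 ok
(4,3)Q 3/4 ok
(4,4)Q 3/3 ok
(4,5)Q 3/4 ok
(4,6)Q 3/3 ok
(5,3)Q 2/2 ok
(5,4)Q 3/4 ok
(5,5)P 0/3 unhappy
(5,6)Q 1/2 ok
(6,1)Q 0/0 ok
(6,4)Q 1/1 ok
Unsatisfied: (3,3), (5,5) — 2 in total.

2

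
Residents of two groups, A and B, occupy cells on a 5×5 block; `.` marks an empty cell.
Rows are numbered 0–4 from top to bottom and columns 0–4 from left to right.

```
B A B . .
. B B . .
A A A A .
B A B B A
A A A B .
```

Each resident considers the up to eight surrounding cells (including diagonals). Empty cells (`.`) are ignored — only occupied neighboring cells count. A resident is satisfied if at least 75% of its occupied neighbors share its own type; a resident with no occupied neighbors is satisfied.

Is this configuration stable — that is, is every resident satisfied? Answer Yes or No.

No

Row 0: (0,0)B 1/2 unhappy · (0,1)A 0/4 unhappy · (0,2)B 2/3 unhappy
Row 1: (1,1)B 3/7 unhappy · (1,2)B 2/6 unhappy
Row 2: (2,0)A 2/4 unhappy · (2,1)A 3/7 unhappy · (2,2)A 3/7 unhappy · (2,3)A 2/5 unhappy
Row 3: (3,0)B 0/5 unhappy · (3,1)A 6/8 ok · (3,2)B 2/8 unhappy · (3,3)B 2/6 unhappy · (3,4)A 1/3 unhappy
Row 4: (4,0)A 2/3 unhappy · (4,1)A 3/5 unhappy · (4,2)A 2/5 unhappy · (4,3)B 2/4 unhappy
For instance (0,0) has only 1/2 same-type neighbors, below 3/4.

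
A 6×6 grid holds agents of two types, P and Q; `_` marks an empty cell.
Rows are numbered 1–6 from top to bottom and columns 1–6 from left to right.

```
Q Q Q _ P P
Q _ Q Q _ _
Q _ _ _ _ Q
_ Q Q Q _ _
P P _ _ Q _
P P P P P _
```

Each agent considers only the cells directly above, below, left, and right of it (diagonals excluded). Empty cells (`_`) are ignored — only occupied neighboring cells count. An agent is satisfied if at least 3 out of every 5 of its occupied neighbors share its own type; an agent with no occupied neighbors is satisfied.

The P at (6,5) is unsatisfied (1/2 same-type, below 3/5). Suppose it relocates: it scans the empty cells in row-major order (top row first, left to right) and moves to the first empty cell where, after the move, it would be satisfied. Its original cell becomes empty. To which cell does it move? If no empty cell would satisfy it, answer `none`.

(5,3)

Vacating (6,5). Empty cells in order:
  (1,4): 1/3 same-type → still unsatisfied.
  (2,2): 0/3 same-type → still unsatisfied.
  (2,5): 1/2 same-type → still unsatisfied.
  (2,6): 1/2 same-type → still unsatisfied.
  (3,2): 0/2 same-type → still unsatisfied.
  (3,3): 0/2 same-type → still unsatisfied.
  (3,4): 0/2 same-type → still unsatisfied.
  (3,5): 0/1 same-type → still unsatisfied.
  (4,1): 1/3 same-type → still unsatisfied.
  (4,5): 0/2 same-type → still unsatisfied.
  (4,6): 0/1 same-type → still unsatisfied.
  (5,3): 2/3 same-type → satisfied — stop here.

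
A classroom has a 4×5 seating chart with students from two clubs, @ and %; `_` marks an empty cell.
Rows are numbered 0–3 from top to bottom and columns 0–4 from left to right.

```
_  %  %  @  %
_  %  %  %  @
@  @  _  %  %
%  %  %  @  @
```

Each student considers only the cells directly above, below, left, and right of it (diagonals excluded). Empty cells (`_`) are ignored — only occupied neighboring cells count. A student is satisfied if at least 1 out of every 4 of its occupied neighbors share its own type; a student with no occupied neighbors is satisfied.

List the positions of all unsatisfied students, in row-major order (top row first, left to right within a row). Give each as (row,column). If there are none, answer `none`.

(0,1)% 2/2 ok
(0,2)% 2/3 ok
(0,3)@ 0/3 unhappy
(0,4)% 0/2 unhappy
(1,1)% 2/3 ok
(1,2)% 3/3 ok
(1,3)% 2/4 ok
(1,4)@ 0/3 unhappy
(2,0)@ 1/2 ok
(2,1)@ 1/3 ok
(2,3)% 2/3 ok
(2,4)% 1/3 ok
(3,0)% 1/2 ok
(3,1)% 2/3 ok
(3,2)% 1/2 ok
(3,3)@ 1/3 ok
(3,4)@ 1/2 ok

(0,3), (0,4), (1,4)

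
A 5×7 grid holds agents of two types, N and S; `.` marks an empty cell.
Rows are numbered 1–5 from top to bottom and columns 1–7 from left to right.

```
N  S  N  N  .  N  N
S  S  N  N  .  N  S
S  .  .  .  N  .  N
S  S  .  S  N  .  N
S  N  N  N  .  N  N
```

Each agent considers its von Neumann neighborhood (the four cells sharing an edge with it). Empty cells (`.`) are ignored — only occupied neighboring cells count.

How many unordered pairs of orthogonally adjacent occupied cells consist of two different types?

11

Scan each occupied cell's neighbors to the right and below so each pair is counted once.
Row 1: N(1,1)–S(1,2)≠ N(1,1)–S(2,1)≠ S(1,2)–N(1,3)≠ S(1,2)–S(2,2)= N(1,3)–N(1,4)= N(1,3)–N(2,3)= N(1,4)–N(2,4)= N(1,6)–N(1,7)= N(1,6)–N(2,6)= N(1,7)–S(2,7)≠  → 4/10 unlike.
Row 2: S(2,1)–S(2,2)= S(2,1)–S(3,1)= S(2,2)–N(2,3)≠ N(2,3)–N(2,4)= N(2,6)–S(2,7)≠ S(2,7)–N(3,7)≠  → 3/6 unlike.
Row 3: S(3,1)–S(4,1)= N(3,5)–N(4,5)= N(3,7)–N(4,7)=  → 0/3 unlike.
Row 4: S(4,1)–S(4,2)= S(4,1)–S(5,1)= S(4,2)–N(5,2)≠ S(4,4)–N(4,5)≠ S(4,4)–N(5,4)≠ N(4,7)–N(5,7)=  → 3/6 unlike.
Row 5: S(5,1)–N(5,2)≠ N(5,2)–N(5,3)= N(5,3)–N(5,4)= N(5,6)–N(5,7)=  → 1/4 unlike.
Total adjacent occupied pairs: 29; unlike-type pairs: 11.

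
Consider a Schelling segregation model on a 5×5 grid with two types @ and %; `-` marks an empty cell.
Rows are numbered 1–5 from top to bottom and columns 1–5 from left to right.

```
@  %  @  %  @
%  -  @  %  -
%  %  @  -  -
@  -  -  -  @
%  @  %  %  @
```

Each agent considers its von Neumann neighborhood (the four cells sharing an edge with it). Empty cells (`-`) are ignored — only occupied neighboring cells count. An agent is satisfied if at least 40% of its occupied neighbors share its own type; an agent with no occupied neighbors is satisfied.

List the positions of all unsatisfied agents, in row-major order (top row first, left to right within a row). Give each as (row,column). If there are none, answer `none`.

Row 1: (1,1)@ 0/2 not · (1,2)% 0/2 not · (1,3)@ 1/3 not · (1,4)% 1/3 not · (1,5)@ 0/1 not
Row 2: (2,1)% 1/2 satisfied · (2,3)@ 2/3 satisfied · (2,4)% 1/2 satisfied
Row 3: (3,1)% 2/3 satisfied · (3,2)% 1/2 satisfied · (3,3)@ 1/2 satisfied
Row 4: (4,1)@ 0/2 not · (4,5)@ 1/1 satisfied
Row 5: (5,1)% 0/2 not · (5,2)@ 0/2 not · (5,3)% 1/2 satisfied · (5,4)% 1/2 satisfied · (5,5)@ 1/2 satisfied

(1,1), (1,2), (1,3), (1,4), (1,5), (4,1), (5,1), (5,2)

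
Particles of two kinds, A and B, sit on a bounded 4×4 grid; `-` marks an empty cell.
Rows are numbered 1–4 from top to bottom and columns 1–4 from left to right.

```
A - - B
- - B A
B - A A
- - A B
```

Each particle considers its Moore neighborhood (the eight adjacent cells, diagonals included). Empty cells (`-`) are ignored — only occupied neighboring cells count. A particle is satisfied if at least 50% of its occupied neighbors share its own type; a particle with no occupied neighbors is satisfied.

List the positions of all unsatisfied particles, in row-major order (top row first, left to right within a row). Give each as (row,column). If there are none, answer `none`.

(2,3), (4,4)

Row 1: (1,1)A 0/0 ok · (1,4)B 1/2 ok
Row 2: (2,3)B 1/4 unhappy · (2,4)A 2/4 ok
Row 3: (3,1)B 0/0 ok · (3,3)A 3/5 ok · (3,4)A 3/5 ok
Row 4: (4,3)A 2/3 ok · (4,4)B 0/3 unhappy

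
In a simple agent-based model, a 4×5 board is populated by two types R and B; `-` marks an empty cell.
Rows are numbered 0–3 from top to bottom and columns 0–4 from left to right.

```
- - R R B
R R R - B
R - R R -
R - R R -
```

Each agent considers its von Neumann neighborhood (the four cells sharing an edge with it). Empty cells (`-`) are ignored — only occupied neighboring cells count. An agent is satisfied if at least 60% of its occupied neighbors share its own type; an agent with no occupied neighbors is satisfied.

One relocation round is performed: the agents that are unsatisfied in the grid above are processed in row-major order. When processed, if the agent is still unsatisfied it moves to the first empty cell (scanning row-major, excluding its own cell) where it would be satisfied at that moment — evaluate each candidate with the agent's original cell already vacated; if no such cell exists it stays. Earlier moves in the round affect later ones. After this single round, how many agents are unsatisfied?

0

Initially unsatisfied (in order): (0,3), (0,4).
  (0,3) → (0,0).
  (0,4): now satisfied by earlier moves; stays.
Resulting grid:
R - R - B
R R R - B
R - R R -
R - R R -
All satisfied now.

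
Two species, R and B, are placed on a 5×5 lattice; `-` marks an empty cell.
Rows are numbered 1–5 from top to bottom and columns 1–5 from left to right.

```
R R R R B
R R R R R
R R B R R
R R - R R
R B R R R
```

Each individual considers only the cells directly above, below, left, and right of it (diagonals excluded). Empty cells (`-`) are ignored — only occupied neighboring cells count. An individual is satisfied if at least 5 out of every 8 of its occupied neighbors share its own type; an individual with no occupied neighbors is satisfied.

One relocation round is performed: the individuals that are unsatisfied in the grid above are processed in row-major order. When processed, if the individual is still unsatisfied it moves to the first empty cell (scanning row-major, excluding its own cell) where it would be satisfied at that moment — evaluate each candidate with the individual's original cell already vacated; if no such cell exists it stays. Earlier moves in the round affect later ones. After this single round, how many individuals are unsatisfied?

3

Initially unsatisfied (in order): (1,5), (3,3), (5,1), (5,2), (5,3).
  (1,5): no empty cell satisfies it; stays.
  (3,3): no empty cell satisfies it; stays.
  (5,1) → (4,3).
  (5,2): no empty cell satisfies it; stays.
  (5,3): now satisfied by earlier moves; stays.
Resulting grid:
R R R R B
R R R R R
R R B R R
R R R R R
- B R R R
Unsatisfied now: (1,5), (3,3), (5,2).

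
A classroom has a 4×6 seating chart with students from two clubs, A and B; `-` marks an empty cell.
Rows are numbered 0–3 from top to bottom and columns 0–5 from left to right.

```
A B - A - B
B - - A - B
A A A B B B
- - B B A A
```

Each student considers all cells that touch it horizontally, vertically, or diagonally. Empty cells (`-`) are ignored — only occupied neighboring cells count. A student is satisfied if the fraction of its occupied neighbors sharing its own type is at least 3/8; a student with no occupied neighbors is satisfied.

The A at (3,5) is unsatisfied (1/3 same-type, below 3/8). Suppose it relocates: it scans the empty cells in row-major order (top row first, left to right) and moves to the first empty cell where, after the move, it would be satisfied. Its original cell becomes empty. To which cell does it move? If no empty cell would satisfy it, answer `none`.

(0,2)

Vacating (3,5). Empty cells in order:
  (0,2): 2/3 same-type → satisfied — stop here.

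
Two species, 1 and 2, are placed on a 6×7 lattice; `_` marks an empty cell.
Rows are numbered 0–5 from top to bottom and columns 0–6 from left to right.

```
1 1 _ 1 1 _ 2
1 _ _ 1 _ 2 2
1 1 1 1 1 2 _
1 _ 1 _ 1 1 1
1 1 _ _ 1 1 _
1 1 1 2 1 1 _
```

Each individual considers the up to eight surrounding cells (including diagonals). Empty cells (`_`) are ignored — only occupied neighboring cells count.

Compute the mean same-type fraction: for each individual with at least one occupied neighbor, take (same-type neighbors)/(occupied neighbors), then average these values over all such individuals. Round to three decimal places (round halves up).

0.862

Row 0: (0,0)1 2/2 · (0,1)1 2/2 · (0,3)1 2/2 · (0,4)1 2/3 · (0,6)2 2/2
Row 1: (1,0)1 4/4 · (1,3)1 5/5 · (1,5)2 3/5 · (1,6)2 3/3
Row 2: (2,0)1 3/3 · (2,1)1 5/5 · (2,2)1 4/4 · (2,3)1 5/5 · (2,4)1 4/6 · (2,5)2 2/6
Row 3: (3,0)1 4/4 · (3,2)1 4/4 · (3,4)1 5/6 · (3,5)1 5/6 · (3,6)1 2/3
Row 4: (4,0)1 4/4 · (4,1)1 6/6 · (4,4)1 5/6 · (4,5)1 6/6
Row 5: (5,0)1 3/3 · (5,1)1 4/4 · (5,2)1 2/3 · (5,3)2 0/3 · (5,4)1 3/4 · (5,5)1 3/3
Sum over 30 individuals: 2/2 + 2/2 + 2/2 + 2/3 + 2/2 + 4/4 + 5/5 + 3/5 + 3/3 + 3/3 + 5/5 + 4/4 + 5/5 + 4/6 + 2/6 + 4/4 + 4/4 + 5/6 + 5/6 + 2/3 + 4/4 + 6/6 + 5/6 + 6/6 + 3/3 + 4/4 + 2/3 + 0/3 + 3/4 + 3/3 = 517/20; mean = 517/20 ÷ 30 = 517/600 = 0.861666… → 0.862.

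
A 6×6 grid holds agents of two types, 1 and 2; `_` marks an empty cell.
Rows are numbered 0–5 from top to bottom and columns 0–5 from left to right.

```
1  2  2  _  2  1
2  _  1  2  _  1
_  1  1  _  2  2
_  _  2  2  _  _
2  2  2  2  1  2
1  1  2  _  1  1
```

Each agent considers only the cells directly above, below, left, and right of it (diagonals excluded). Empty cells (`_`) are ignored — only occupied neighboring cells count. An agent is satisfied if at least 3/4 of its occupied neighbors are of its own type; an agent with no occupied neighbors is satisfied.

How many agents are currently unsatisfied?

Row 0: (0,0)1 0/2 ✗ · (0,1)2 1/2 ✗ · (0,2)2 1/2 ✗ · (0,4)2 0/1 ✗ · (0,5)1 1/2 ✗
Row 1: (1,0)2 0/1 ✗ · (1,2)1 1/3 ✗ · (1,3)2 0/1 ✗ · (1,5)1 1/2 ✗
Row 2: (2,1)1 1/1 ✓ · (2,2)1 2/3 ✗ · (2,4)2 1/1 ✓ · (2,5)2 1/2 ✗
Row 3: (3,2)2 2/3 ✗ · (3,3)2 2/2 ✓
Row 4: (4,0)2 1/2 ✗ · (4,1)2 2/3 ✗ · (4,2)2 4/4 ✓ · (4,3)2 2/3 ✗ · (4,4)1 1/3 ✗ · (4,5)2 0/2 ✗
Row 5: (5,0)1 1/2 ✗ · (5,1)1 1/3 ✗ · (5,2)2 1/2 ✗ · (5,4)1 2/2 ✓ · (5,5)1 1/2 ✗
Unsatisfied: (0,0), (0,1), (0,2), (0,4), (0,5), (1,0), (1,2), (1,3), (1,5), (2,2), (2,5), (3,2), (4,0), (4,1), (4,3), (4,4), (4,5), (5,0), (5,1), (5,2), (5,5) — 21 in total.

21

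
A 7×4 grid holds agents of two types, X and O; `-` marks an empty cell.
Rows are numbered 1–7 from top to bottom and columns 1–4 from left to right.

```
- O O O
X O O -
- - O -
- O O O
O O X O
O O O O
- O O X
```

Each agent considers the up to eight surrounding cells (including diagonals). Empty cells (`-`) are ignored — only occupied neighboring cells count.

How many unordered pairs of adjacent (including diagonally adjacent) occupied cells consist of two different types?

Scan each occupied cell's neighbors to the right and below (and the two forward diagonals) so each pair is counted once.
Row 1: O(1,2)–O(1,3)= O(1,2)–O(2,2)= O(1,2)–O(2,3)= O(1,2)–X(2,1)≠ O(1,3)–O(1,4)= O(1,3)–O(2,3)= O(1,3)–O(2,2)= O(1,4)–O(2,3)=  → 1/8 unlike.
Row 2: X(2,1)–O(2,2)≠ O(2,2)–O(2,3)= O(2,2)–O(3,3)= O(2,3)–O(3,3)=  → 1/4 unlike.
Row 3: O(3,3)–O(4,3)= O(3,3)–O(4,4)= O(3,3)–O(4,2)=  → 0/3 unlike.
Row 4: O(4,2)–O(4,3)= O(4,2)–O(5,2)= O(4,2)–X(5,3)≠ O(4,2)–O(5,1)= O(4,3)–O(4,4)= O(4,3)–X(5,3)≠ O(4,3)–O(5,4)= O(4,3)–O(5,2)= O(4,4)–O(5,4)= O(4,4)–X(5,3)≠  → 3/10 unlike.
Row 5: O(5,1)–O(5,2)= O(5,1)–O(6,1)= O(5,1)–O(6,2)= O(5,2)–X(5,3)≠ O(5,2)–O(6,2)= O(5,2)–O(6,3)= O(5,2)–O(6,1)= X(5,3)–O(5,4)≠ X(5,3)–O(6,3)≠ X(5,3)–O(6,4)≠ X(5,3)–O(6,2)≠ O(5,4)–O(6,4)= O(5,4)–O(6,3)=  → 5/13 unlike.
Row 6: O(6,1)–O(6,2)= O(6,1)–O(7,2)= O(6,2)–O(6,3)= O(6,2)–O(7,2)= O(6,2)–O(7,3)= O(6,3)–O(6,4)= O(6,3)–O(7,3)= O(6,3)–X(7,4)≠ O(6,3)–O(7,2)= O(6,4)–X(7,4)≠ O(6,4)–O(7,3)=  → 2/11 unlike.
Row 7: O(7,2)–O(7,3)= O(7,3)–X(7,4)≠  → 1/2 unlike.
Total adjacent occupied pairs: 51; unlike-type pairs: 13.

13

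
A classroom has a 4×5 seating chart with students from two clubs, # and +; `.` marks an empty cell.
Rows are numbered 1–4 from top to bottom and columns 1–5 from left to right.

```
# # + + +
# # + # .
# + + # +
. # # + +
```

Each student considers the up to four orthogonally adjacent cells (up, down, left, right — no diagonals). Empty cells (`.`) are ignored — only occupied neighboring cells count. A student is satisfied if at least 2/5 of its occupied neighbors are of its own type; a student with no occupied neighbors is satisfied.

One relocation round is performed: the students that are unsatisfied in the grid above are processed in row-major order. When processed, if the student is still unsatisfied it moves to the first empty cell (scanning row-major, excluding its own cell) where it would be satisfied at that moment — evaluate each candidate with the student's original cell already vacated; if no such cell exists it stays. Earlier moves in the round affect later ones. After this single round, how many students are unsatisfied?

2

Initially unsatisfied (in order): (2,4), (3,2), (3,4), (4,3), (4,4).
  (2,4) → (4,1).
  (3,2) → (2,4).
  (3,4) → (3,2).
  (4,3): no empty cell satisfies it; stays.
  (4,4): now satisfied by earlier moves; stays.
Resulting grid:
# # + + +
# # + + .
# # + . +
# # # + +
Unsatisfied now: (3,3), (4,3).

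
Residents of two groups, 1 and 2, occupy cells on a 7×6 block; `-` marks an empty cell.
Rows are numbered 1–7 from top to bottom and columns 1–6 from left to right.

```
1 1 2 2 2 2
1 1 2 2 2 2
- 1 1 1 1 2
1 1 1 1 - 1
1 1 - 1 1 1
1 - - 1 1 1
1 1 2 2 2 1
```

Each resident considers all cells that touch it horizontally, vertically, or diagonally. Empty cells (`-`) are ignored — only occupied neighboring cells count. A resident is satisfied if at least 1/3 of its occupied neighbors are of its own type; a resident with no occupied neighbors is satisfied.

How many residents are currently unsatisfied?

(1,1)1 3/3 satisfied
(1,2)1 3/5 satisfied
(1,3)2 3/5 satisfied
(1,4)2 5/5 satisfied
(1,5)2 5/5 satisfied
(1,6)2 3/3 satisfied
(2,1)1 4/4 satisfied
(2,2)1 5/7 satisfied
(2,3)2 3/8 satisfied
(2,4)2 5/8 satisfied
(2,5)2 6/8 satisfied
(2,6)2 4/5 satisfied
(3,2)1 6/7 satisfied
(3,3)1 6/8 satisfied
(3,4)1 4/7 satisfied
(3,5)1 3/7 satisfied
(3,6)2 2/4 satisfied
(4,1)1 4/4 satisfied
(4,2)1 6/6 satisfied
(4,3)1 7/7 satisfied
(4,4)1 6/6 satisfied
(4,6)1 3/4 satisfied
(5,1)1 4/4 satisfied
(5,2)1 5/5 satisfied
(5,4)1 5/5 satisfied
(5,5)1 7/7 satisfied
(5,6)1 4/4 satisfied
(6,1)1 4/4 satisfied
(6,4)1 3/6 satisfied
(6,5)1 6/8 satisfied
(6,6)1 4/5 satisfied
(7,1)1 2/2 satisfied
(7,2)1 2/3 satisfied
(7,3)2 1/3 satisfied
(7,4)2 2/4 satisfied
(7,5)2 1/5 not
(7,6)1 2/3 satisfied
Unsatisfied: (7,5) — 1 in total.

1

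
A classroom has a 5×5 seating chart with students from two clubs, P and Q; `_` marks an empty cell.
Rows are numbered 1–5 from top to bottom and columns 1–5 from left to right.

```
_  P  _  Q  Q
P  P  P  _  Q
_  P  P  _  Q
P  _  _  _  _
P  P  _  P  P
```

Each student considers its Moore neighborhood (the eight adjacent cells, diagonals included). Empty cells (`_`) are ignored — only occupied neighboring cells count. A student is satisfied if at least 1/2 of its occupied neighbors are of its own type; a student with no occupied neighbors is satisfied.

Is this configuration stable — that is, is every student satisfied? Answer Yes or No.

Yes

Row 1: (1,2)P 3/3 satisfied · (1,4)Q 2/3 satisfied · (1,5)Q 2/2 satisfied
Row 2: (2,1)P 3/3 satisfied · (2,2)P 5/5 satisfied · (2,3)P 4/5 satisfied · (2,5)Q 3/3 satisfied
Row 3: (3,2)P 5/5 satisfied · (3,3)P 3/3 satisfied · (3,5)Q 1/1 satisfied
Row 4: (4,1)P 3/3 satisfied
Row 5: (5,1)P 2/2 satisfied · (5,2)P 2/2 satisfied · (5,4)P 1/1 satisfied · (5,5)P 1/1 satisfied
All meet the threshold, so the configuration is stable.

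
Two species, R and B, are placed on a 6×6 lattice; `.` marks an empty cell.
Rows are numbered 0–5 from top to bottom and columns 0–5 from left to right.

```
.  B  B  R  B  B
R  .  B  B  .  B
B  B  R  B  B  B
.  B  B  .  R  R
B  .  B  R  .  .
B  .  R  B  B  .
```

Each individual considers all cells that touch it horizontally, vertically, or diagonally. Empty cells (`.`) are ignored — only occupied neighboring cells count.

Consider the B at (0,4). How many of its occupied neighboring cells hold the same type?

Occupied neighbors of (0,4): (0,3)=R, (0,5)=B, (1,3)=B, (1,5)=B.
Same type (B): 3 of 4.

3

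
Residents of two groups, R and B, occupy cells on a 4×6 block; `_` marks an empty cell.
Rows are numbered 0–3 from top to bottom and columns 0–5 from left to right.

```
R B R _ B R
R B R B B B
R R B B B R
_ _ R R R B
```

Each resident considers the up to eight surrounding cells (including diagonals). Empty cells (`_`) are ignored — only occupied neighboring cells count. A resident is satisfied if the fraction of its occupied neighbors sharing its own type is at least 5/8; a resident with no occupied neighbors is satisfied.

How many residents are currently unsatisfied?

(0,0)R 1/3 ✗
(0,1)B 1/5 ✗
(0,2)R 1/4 ✗
(0,4)B 3/4 ✓
(0,5)R 0/3 ✗
(1,0)R 3/5 ✗
(1,1)B 2/8 ✗
(1,2)R 2/7 ✗
(1,3)B 5/7 ✓
(1,4)B 5/7 ✓
(1,5)B 3/5 ✗
(2,0)R 2/3 ✓
(2,1)R 4/6 ✓
(2,2)B 3/7 ✗
(2,3)B 4/8 ✗
(2,4)B 5/8 ✓
(2,5)R 1/5 ✗
(3,2)R 2/4 ✗
(3,3)R 2/5 ✗
(3,4)R 2/5 ✗
(3,5)B 1/3 ✗
Unsatisfied: (0,0), (0,1), (0,2), (0,5), (1,0), (1,1), (1,2), (1,5), (2,2), (2,3), (2,5), (3,2), (3,3), (3,4), (3,5) — 15 in total.

15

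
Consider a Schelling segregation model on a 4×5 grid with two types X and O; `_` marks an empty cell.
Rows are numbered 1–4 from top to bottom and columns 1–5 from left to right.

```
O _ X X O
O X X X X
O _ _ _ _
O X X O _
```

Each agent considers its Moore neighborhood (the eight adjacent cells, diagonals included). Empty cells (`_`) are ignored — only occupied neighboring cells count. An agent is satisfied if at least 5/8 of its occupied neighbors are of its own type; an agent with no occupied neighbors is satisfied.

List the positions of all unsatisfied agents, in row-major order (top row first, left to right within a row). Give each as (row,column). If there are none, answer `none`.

(1,1), (1,5), (2,2), (3,1), (4,1), (4,2), (4,3), (4,4)

Row 1: (1,1)O 1/2 unhappy · (1,3)X 4/4 ok · (1,4)X 4/5 ok · (1,5)O 0/3 unhappy
Row 2: (2,1)O 2/3 ok · (2,2)X 2/5 unhappy · (2,3)X 4/4 ok · (2,4)X 4/5 ok · (2,5)X 2/3 ok
Row 3: (3,1)O 2/4 unhappy
Row 4: (4,1)O 1/2 unhappy · (4,2)X 1/3 unhappy · (4,3)X 1/2 unhappy · (4,4)O 0/1 unhappy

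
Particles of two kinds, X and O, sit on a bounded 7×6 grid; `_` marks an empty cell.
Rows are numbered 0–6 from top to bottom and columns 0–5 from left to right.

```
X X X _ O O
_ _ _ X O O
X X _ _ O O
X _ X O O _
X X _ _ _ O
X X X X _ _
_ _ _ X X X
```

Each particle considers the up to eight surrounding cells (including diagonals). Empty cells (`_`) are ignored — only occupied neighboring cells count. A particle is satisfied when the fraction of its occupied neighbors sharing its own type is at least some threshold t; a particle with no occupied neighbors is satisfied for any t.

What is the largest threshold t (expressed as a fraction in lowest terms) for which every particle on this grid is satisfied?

(0,0)X 1/1
(0,1)X 2/2
(0,2)X 2/2
(0,4)O 3/4
(0,5)O 3/3
(1,3)X 1/4
(1,4)O 5/6
(1,5)O 5/5
(2,0)X 2/2
(2,1)X 3/3
(2,4)O 5/6
(2,5)O 4/4
(3,0)X 4/4
(3,2)X 2/3
(3,3)O 2/3
(3,4)O 4/4
(4,0)X 4/4
(4,1)X 6/6
(4,5)O 1/1
(5,0)X 3/3
(5,1)X 4/4
(5,2)X 4/4
(5,3)X 3/3
(6,3)X 3/3
(6,4)X 3/3
(6,5)X 1/1
The smallest same-type fraction is 1/4 at (1,3), which reduces to 1/4. Any threshold above that leaves this particle unsatisfied.

1/4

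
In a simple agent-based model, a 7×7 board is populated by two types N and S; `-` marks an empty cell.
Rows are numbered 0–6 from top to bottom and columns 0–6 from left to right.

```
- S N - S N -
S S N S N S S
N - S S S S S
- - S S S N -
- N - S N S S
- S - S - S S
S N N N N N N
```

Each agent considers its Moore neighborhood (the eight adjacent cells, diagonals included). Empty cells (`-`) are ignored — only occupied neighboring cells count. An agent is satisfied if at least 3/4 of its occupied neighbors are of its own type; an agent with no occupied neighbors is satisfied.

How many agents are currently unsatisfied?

(0,1)S 2/4 not
(0,2)N 1/4 not
(0,4)S 2/4 not
(0,5)N 1/4 not
(1,0)S 2/3 not
(1,1)S 3/6 not
(1,2)N 1/6 not
(1,3)S 4/7 not
(1,4)N 1/7 not
(1,5)S 5/7 not
(1,6)S 3/4 satisfied
(2,0)N 0/2 not
(2,2)S 5/6 satisfied
(2,3)S 6/8 satisfied
(2,4)S 6/8 satisfied
(2,5)S 5/7 not
(2,6)S 3/4 satisfied
(3,2)S 4/5 satisfied
(3,3)S 6/7 satisfied
(3,4)S 6/8 satisfied
(3,5)N 1/7 not
(4,1)N 0/2 not
(4,3)S 4/5 satisfied
(4,4)N 1/7 not
(4,5)S 4/6 not
(4,6)S 3/4 satisfied
(5,1)S 1/4 not
(5,3)S 1/5 not
(5,5)S 3/7 not
(5,6)S 3/5 not
(6,0)S 1/2 not
(6,1)N 1/3 not
(6,2)N 2/4 not
(6,3)N 2/3 not
(6,4)N 2/4 not
(6,5)N 2/4 not
(6,6)N 1/3 not
Unsatisfied: (0,1), (0,2), (0,4), (0,5), (1,0), (1,1), (1,2), (1,3), (1,4), (1,5), (2,0), (2,5), (3,5), (4,1), (4,4), (4,5), (5,1), (5,3), (5,5), (5,6), (6,0), (6,1), (6,2), (6,3), (6,4), (6,5), (6,6) — 27 in total.

27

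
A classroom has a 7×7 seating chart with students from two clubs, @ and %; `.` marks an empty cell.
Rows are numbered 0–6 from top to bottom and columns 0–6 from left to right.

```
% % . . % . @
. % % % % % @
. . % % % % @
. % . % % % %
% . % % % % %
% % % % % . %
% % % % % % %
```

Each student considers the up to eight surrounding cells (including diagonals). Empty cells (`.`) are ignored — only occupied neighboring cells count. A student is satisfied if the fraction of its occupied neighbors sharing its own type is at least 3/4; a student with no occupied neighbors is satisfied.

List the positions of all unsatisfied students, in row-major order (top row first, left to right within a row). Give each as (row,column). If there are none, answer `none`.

(0,6), (1,5), (1,6), (2,6)

Row 0: (0,0)% 2/2 ✓ · (0,1)% 3/3 ✓ · (0,4)% 3/3 ✓ · (0,6)@ 1/2 ✗
Row 1: (1,1)% 4/4 ✓ · (1,2)% 5/5 ✓ · (1,3)% 6/6 ✓ · (1,4)% 6/6 ✓ · (1,5)% 4/7 ✗ · (1,6)@ 2/4 ✗
Row 2: (2,2)% 6/6 ✓ · (2,3)% 7/7 ✓ · (2,4)% 8/8 ✓ · (2,5)% 6/8 ✓ · (2,6)@ 1/5 ✗
Row 3: (3,1)% 3/3 ✓ · (3,3)% 7/7 ✓ · (3,4)% 8/8 ✓ · (3,5)% 7/8 ✓ · (3,6)% 4/5 ✓
Row 4: (4,0)% 3/3 ✓ · (4,2)% 6/6 ✓ · (4,3)% 7/7 ✓ · (4,4)% 7/7 ✓ · (4,5)% 7/7 ✓ · (4,6)% 4/4 ✓
Row 5: (5,0)% 4/4 ✓ · (5,1)% 7/7 ✓ · (5,2)% 7/7 ✓ · (5,3)% 8/8 ✓ · (5,4)% 7/7 ✓ · (5,6)% 4/4 ✓
Row 6: (6,0)% 3/3 ✓ · (6,1)% 5/5 ✓ · (6,2)% 5/5 ✓ · (6,3)% 5/5 ✓ · (6,4)% 4/4 ✓ · (6,5)% 4/4 ✓ · (6,6)% 2/2 ✓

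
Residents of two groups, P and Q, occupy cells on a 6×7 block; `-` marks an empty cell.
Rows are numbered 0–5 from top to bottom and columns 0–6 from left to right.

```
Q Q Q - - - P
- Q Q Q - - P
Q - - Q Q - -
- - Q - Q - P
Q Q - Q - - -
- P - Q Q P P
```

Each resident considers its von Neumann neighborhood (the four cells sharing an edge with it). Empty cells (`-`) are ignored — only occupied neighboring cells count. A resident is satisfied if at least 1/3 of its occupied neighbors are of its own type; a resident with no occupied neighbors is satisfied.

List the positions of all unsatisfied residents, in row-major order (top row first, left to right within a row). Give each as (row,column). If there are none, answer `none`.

(5,1)

Row 0: (0,0)Q 1/1 satisfied · (0,1)Q 3/3 satisfied · (0,2)Q 2/2 satisfied · (0,6)P 1/1 satisfied
Row 1: (1,1)Q 2/2 satisfied · (1,2)Q 3/3 satisfied · (1,3)Q 2/2 satisfied · (1,6)P 1/1 satisfied
Row 2: (2,0)Q 0/0 satisfied · (2,3)Q 2/2 satisfied · (2,4)Q 2/2 satisfied
Row 3: (3,2)Q 0/0 satisfied · (3,4)Q 1/1 satisfied · (3,6)P 0/0 satisfied
Row 4: (4,0)Q 1/1 satisfied · (4,1)Q 1/2 satisfied · (4,3)Q 1/1 satisfied
Row 5: (5,1)P 0/1 not · (5,3)Q 2/2 satisfied · (5,4)Q 1/2 satisfied · (5,5)P 1/2 satisfied · (5,6)P 1/1 satisfied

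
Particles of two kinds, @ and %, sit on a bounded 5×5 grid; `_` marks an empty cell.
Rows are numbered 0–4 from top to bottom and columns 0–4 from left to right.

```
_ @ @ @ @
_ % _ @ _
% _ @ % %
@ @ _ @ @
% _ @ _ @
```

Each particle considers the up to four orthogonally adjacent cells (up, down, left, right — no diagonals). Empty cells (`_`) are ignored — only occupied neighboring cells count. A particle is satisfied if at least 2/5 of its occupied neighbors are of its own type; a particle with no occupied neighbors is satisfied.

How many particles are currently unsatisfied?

(0,1)@ 1/2 ✓
(0,2)@ 2/2 ✓
(0,3)@ 3/3 ✓
(0,4)@ 1/1 ✓
(1,1)% 0/1 ✗
(1,3)@ 1/2 ✓
(2,0)% 0/1 ✗
(2,2)@ 0/1 ✗
(2,3)% 1/4 ✗
(2,4)% 1/2 ✓
(3,0)@ 1/3 ✗
(3,1)@ 1/1 ✓
(3,3)@ 1/2 ✓
(3,4)@ 2/3 ✓
(4,0)% 0/1 ✗
(4,2)@ 0/0 ✓
(4,4)@ 1/1 ✓
Unsatisfied: (1,1), (2,0), (2,2), (2,3), (3,0), (4,0) — 6 in total.

6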